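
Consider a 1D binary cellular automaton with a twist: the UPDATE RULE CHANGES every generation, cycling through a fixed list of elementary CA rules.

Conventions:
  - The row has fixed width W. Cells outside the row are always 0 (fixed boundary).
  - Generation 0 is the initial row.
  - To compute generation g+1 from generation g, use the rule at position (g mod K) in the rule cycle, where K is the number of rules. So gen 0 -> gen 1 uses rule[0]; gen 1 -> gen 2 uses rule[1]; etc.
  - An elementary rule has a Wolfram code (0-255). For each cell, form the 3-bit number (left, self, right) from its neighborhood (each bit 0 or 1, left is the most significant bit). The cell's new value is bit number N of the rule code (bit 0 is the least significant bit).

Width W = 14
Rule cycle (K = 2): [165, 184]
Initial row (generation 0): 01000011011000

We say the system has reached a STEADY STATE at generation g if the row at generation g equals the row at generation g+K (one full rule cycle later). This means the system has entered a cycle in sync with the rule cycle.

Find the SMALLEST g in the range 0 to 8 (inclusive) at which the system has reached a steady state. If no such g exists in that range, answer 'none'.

Answer: none

Derivation:
Gen 0: 01000011011000
Gen 1 (rule 165): 01011000100011
Gen 2 (rule 184): 00110100010010
Gen 3 (rule 165): 10001101010010
Gen 4 (rule 184): 01001010101001
Gen 5 (rule 165): 01001111111001
Gen 6 (rule 184): 00101111110100
Gen 7 (rule 165): 10110111101101
Gen 8 (rule 184): 01101111011010
Gen 9 (rule 165): 00010110100110
Gen 10 (rule 184): 00001101010101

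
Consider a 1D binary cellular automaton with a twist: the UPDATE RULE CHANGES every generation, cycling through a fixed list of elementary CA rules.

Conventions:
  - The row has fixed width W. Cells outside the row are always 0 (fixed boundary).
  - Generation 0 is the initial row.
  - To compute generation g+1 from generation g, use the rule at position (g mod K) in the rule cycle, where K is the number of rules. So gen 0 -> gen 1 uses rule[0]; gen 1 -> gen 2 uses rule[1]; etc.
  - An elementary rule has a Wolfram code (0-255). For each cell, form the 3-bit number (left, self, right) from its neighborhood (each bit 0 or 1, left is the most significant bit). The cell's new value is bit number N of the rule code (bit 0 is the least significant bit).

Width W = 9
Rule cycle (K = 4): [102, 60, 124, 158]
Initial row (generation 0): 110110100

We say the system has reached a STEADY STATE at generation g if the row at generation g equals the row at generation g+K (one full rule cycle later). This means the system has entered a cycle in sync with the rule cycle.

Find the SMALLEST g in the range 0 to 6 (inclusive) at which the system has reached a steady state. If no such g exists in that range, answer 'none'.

Answer: none

Derivation:
Gen 0: 110110100
Gen 1 (rule 102): 011011100
Gen 2 (rule 60): 010110010
Gen 3 (rule 124): 011111011
Gen 4 (rule 158): 111110010
Gen 5 (rule 102): 000010110
Gen 6 (rule 60): 000011101
Gen 7 (rule 124): 000010111
Gen 8 (rule 158): 000110110
Gen 9 (rule 102): 001011010
Gen 10 (rule 60): 001110111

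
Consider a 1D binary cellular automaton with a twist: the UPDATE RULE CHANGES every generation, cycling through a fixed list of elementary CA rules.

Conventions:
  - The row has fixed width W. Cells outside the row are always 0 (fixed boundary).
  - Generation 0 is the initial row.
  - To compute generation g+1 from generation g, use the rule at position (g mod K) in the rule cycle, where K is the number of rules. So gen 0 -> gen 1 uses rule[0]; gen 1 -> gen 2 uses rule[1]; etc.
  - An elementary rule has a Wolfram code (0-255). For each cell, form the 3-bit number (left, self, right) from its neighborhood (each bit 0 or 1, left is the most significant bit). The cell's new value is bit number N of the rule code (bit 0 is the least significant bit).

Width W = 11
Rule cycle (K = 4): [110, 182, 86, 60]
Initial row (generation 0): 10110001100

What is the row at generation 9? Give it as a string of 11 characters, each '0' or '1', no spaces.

Gen 0: 10110001100
Gen 1 (rule 110): 11110011100
Gen 2 (rule 182): 01101101010
Gen 3 (rule 86): 10100101011
Gen 4 (rule 60): 11110111110
Gen 5 (rule 110): 10011100010
Gen 6 (rule 182): 11101010111
Gen 7 (rule 86): 00101010001
Gen 8 (rule 60): 00111111001
Gen 9 (rule 110): 01100001011

Answer: 01100001011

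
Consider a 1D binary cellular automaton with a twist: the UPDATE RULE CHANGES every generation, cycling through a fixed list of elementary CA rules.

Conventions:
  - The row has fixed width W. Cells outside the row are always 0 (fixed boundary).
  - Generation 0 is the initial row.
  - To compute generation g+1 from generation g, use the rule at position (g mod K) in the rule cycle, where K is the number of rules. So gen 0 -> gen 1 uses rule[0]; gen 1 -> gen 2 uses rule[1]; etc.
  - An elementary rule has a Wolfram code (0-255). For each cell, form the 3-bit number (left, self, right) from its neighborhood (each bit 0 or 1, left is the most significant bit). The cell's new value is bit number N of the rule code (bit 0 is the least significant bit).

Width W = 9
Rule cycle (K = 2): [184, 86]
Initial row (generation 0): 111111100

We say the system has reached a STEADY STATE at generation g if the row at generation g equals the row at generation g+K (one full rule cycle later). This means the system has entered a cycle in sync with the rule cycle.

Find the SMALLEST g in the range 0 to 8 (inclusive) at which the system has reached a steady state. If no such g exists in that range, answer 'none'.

Answer: 2

Derivation:
Gen 0: 111111100
Gen 1 (rule 184): 111111010
Gen 2 (rule 86): 000001011
Gen 3 (rule 184): 000000110
Gen 4 (rule 86): 000001011
Gen 5 (rule 184): 000000110
Gen 6 (rule 86): 000001011
Gen 7 (rule 184): 000000110
Gen 8 (rule 86): 000001011
Gen 9 (rule 184): 000000110
Gen 10 (rule 86): 000001011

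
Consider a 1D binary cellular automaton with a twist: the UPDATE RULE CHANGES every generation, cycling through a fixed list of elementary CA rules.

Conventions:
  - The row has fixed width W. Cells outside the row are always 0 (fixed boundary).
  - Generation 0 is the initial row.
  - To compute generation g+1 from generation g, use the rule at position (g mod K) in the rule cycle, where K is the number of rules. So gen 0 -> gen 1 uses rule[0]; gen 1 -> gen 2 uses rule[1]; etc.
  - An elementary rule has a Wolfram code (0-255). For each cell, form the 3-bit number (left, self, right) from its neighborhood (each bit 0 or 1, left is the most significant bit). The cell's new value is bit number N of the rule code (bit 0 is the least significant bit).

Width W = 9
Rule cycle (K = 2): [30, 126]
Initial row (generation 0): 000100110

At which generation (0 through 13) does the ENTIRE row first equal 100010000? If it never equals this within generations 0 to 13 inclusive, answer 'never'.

Gen 0: 000100110
Gen 1 (rule 30): 001111101
Gen 2 (rule 126): 011000111
Gen 3 (rule 30): 110101100
Gen 4 (rule 126): 111111110
Gen 5 (rule 30): 100000001
Gen 6 (rule 126): 110000011
Gen 7 (rule 30): 101000110
Gen 8 (rule 126): 111101111
Gen 9 (rule 30): 100001000
Gen 10 (rule 126): 110011100
Gen 11 (rule 30): 101110010
Gen 12 (rule 126): 111011111
Gen 13 (rule 30): 100010000

Answer: 13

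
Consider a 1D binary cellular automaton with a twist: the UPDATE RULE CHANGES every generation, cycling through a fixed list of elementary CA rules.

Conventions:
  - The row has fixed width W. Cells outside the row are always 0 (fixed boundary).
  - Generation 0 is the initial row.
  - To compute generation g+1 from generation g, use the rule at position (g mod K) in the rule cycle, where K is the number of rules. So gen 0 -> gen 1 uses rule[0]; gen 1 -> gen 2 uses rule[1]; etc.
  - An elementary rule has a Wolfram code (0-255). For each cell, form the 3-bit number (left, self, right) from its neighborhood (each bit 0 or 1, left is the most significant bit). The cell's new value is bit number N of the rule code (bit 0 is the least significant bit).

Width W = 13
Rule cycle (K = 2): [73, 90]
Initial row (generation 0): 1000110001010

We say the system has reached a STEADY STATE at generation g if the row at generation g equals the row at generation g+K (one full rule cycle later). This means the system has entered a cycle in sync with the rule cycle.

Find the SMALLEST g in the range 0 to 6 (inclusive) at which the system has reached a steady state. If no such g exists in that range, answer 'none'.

Gen 0: 1000110001010
Gen 1 (rule 73): 0010110100000
Gen 2 (rule 90): 0100110010000
Gen 3 (rule 73): 0000110000111
Gen 4 (rule 90): 0001111001101
Gen 5 (rule 73): 1101001001100
Gen 6 (rule 90): 1100110111110
Gen 7 (rule 73): 1100110100010
Gen 8 (rule 90): 1111110010101

Answer: none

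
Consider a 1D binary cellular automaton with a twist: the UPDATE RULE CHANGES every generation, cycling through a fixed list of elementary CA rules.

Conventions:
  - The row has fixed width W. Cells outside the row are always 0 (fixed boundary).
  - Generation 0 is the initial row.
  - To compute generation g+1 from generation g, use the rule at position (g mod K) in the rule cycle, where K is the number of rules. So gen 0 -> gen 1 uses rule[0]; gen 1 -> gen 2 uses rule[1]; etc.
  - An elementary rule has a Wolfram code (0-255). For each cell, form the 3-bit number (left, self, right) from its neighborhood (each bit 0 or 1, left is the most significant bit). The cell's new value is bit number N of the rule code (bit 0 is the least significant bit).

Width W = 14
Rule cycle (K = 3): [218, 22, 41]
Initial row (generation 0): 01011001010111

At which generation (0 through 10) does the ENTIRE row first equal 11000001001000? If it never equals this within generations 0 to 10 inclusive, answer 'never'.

Gen 0: 01011001010111
Gen 1 (rule 218): 10011110000111
Gen 2 (rule 22): 11100001001000
Gen 3 (rule 41): 10001100000011
Gen 4 (rule 218): 01011110000111
Gen 5 (rule 22): 11000001001000
Gen 6 (rule 41): 10011100000011
Gen 7 (rule 218): 01111110000111
Gen 8 (rule 22): 10000001001000
Gen 9 (rule 41): 00111100000011
Gen 10 (rule 218): 01111110000111

Answer: 5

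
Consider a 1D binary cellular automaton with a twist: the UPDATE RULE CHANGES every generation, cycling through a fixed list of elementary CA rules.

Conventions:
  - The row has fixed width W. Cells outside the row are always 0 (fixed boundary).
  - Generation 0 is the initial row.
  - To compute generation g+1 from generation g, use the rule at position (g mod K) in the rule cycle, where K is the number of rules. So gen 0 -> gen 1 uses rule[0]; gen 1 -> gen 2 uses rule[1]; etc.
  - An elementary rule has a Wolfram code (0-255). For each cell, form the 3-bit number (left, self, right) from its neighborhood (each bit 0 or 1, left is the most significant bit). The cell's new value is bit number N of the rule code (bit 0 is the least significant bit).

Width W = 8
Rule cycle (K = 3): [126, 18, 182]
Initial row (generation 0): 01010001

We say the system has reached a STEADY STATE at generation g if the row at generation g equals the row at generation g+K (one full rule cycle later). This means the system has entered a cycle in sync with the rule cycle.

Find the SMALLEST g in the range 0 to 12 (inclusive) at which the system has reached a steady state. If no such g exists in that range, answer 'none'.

Answer: 2

Derivation:
Gen 0: 01010001
Gen 1 (rule 126): 11111011
Gen 2 (rule 18): 00000000
Gen 3 (rule 182): 00000000
Gen 4 (rule 126): 00000000
Gen 5 (rule 18): 00000000
Gen 6 (rule 182): 00000000
Gen 7 (rule 126): 00000000
Gen 8 (rule 18): 00000000
Gen 9 (rule 182): 00000000
Gen 10 (rule 126): 00000000
Gen 11 (rule 18): 00000000
Gen 12 (rule 182): 00000000
Gen 13 (rule 126): 00000000
Gen 14 (rule 18): 00000000
Gen 15 (rule 182): 00000000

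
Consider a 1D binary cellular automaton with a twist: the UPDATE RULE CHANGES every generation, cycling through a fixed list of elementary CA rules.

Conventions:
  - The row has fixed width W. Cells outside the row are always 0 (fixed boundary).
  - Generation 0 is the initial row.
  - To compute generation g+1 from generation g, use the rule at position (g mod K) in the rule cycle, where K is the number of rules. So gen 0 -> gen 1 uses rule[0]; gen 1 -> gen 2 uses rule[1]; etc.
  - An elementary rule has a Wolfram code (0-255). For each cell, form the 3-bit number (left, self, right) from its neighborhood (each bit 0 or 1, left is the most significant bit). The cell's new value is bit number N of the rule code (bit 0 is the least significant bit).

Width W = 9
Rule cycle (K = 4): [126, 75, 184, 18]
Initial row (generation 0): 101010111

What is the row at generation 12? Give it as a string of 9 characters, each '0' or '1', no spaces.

Answer: 101010001

Derivation:
Gen 0: 101010111
Gen 1 (rule 126): 111111101
Gen 2 (rule 75): 100000100
Gen 3 (rule 184): 010000010
Gen 4 (rule 18): 101000101
Gen 5 (rule 126): 111101111
Gen 6 (rule 75): 100101001
Gen 7 (rule 184): 010010100
Gen 8 (rule 18): 101100010
Gen 9 (rule 126): 111110111
Gen 10 (rule 75): 100010101
Gen 11 (rule 184): 010001010
Gen 12 (rule 18): 101010001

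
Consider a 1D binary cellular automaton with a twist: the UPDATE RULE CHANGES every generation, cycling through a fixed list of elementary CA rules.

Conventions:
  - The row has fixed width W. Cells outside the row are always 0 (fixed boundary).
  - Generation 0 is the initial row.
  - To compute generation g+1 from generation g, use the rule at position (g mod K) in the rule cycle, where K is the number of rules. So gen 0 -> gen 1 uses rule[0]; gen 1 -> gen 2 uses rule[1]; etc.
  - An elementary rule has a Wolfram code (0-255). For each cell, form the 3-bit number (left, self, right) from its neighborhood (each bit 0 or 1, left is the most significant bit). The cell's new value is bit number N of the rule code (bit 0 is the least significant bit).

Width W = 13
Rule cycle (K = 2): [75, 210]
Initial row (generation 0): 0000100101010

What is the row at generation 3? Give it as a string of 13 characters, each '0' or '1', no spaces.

Answer: 1100010001111

Derivation:
Gen 0: 0000100101010
Gen 1 (rule 75): 1111001000000
Gen 2 (rule 210): 0111110100000
Gen 3 (rule 75): 1100010001111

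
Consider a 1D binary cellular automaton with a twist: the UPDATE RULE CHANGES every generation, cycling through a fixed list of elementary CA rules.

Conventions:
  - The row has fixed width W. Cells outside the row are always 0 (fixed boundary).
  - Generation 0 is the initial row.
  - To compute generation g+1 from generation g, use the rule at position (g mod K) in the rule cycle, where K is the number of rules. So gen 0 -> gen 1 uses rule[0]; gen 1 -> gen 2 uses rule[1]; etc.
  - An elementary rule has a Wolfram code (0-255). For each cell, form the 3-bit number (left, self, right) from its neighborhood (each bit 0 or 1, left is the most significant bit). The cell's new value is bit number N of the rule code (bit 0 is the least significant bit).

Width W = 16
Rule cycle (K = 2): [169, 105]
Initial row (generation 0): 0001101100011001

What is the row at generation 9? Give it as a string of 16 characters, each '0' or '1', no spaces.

Gen 0: 0001101100011001
Gen 1 (rule 169): 1101011001010000
Gen 2 (rule 105): 1110111000100111
Gen 3 (rule 169): 1101110010000110
Gen 4 (rule 105): 1111010000110110
Gen 5 (rule 169): 1110100110101100
Gen 6 (rule 105): 1011000111011101
Gen 7 (rule 169): 0110010110111010
Gen 8 (rule 105): 0110001111101100
Gen 9 (rule 169): 0100101111011001

Answer: 0100101111011001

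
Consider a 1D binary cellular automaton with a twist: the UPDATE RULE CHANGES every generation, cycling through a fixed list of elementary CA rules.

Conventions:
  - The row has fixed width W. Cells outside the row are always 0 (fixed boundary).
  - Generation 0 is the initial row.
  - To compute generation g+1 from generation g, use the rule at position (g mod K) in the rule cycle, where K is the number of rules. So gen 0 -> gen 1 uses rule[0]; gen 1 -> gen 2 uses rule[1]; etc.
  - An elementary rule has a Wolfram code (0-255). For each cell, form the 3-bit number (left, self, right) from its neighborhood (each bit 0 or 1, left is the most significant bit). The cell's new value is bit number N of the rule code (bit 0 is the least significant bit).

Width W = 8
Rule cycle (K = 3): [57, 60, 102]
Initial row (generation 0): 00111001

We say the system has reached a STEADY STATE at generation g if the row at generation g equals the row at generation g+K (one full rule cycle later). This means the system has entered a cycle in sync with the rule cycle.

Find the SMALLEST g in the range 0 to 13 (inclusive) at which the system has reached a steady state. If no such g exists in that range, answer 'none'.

Gen 0: 00111001
Gen 1 (rule 57): 10100100
Gen 2 (rule 60): 11110110
Gen 3 (rule 102): 00011010
Gen 4 (rule 57): 11010101
Gen 5 (rule 60): 10111111
Gen 6 (rule 102): 11000001
Gen 7 (rule 57): 10111100
Gen 8 (rule 60): 11100010
Gen 9 (rule 102): 00100110
Gen 10 (rule 57): 10010101
Gen 11 (rule 60): 11011111
Gen 12 (rule 102): 01100001
Gen 13 (rule 57): 01011100
Gen 14 (rule 60): 01110010
Gen 15 (rule 102): 10010110
Gen 16 (rule 57): 01001101

Answer: none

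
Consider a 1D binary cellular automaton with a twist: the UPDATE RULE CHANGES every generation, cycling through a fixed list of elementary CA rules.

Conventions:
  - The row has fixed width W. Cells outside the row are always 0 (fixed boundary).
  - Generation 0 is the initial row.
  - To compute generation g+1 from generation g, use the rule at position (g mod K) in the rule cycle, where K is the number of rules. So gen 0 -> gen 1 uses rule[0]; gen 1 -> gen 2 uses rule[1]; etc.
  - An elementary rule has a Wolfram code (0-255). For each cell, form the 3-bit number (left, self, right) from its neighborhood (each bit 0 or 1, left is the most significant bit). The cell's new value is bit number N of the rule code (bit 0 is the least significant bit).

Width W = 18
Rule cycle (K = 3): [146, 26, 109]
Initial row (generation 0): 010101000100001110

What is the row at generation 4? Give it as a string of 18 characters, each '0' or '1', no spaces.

Answer: 100000001000000110

Derivation:
Gen 0: 010101000100001110
Gen 1 (rule 146): 100000101010010101
Gen 2 (rule 26): 010001000001100000
Gen 3 (rule 109): 010101011101101111
Gen 4 (rule 146): 100000001000000110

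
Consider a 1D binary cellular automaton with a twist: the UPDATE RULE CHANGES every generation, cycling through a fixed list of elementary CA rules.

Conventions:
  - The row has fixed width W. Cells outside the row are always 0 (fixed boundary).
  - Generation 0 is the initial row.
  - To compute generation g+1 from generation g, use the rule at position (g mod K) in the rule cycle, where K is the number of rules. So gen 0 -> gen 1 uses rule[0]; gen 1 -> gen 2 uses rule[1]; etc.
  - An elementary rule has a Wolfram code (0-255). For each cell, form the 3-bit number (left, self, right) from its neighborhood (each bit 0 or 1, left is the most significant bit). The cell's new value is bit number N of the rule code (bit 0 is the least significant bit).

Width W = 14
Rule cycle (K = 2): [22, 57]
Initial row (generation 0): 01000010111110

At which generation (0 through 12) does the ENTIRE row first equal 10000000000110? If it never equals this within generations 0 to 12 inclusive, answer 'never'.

Gen 0: 01000010111110
Gen 1 (rule 22): 11100110000001
Gen 2 (rule 57): 10010101111100
Gen 3 (rule 22): 11110100000010
Gen 4 (rule 57): 10001011111001
Gen 5 (rule 22): 11011000000111
Gen 6 (rule 57): 10110111110100
Gen 7 (rule 22): 10000000000110
Gen 8 (rule 57): 01111111110101
Gen 9 (rule 22): 10000000000101
Gen 10 (rule 57): 01111111110010
Gen 11 (rule 22): 10000000001111
Gen 12 (rule 57): 01111111101000

Answer: 7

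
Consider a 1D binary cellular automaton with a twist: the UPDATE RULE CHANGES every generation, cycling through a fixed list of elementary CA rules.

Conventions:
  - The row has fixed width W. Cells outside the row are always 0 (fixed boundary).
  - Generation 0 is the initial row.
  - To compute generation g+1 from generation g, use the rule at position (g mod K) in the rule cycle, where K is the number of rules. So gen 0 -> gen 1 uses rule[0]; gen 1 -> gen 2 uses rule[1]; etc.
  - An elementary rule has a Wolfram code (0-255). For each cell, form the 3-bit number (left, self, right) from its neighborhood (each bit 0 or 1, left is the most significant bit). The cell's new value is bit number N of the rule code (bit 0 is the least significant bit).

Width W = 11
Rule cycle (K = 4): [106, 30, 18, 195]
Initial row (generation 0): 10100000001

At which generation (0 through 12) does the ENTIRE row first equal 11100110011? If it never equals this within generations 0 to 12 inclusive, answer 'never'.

Answer: 4

Derivation:
Gen 0: 10100000001
Gen 1 (rule 106): 01000000010
Gen 2 (rule 30): 11100000111
Gen 3 (rule 18): 00010001000
Gen 4 (rule 195): 11100110011
Gen 5 (rule 106): 10101110111
Gen 6 (rule 30): 10101000100
Gen 7 (rule 18): 00000101010
Gen 8 (rule 195): 11111000000
Gen 9 (rule 106): 10001000000
Gen 10 (rule 30): 11011100000
Gen 11 (rule 18): 00000010000
Gen 12 (rule 195): 11111100111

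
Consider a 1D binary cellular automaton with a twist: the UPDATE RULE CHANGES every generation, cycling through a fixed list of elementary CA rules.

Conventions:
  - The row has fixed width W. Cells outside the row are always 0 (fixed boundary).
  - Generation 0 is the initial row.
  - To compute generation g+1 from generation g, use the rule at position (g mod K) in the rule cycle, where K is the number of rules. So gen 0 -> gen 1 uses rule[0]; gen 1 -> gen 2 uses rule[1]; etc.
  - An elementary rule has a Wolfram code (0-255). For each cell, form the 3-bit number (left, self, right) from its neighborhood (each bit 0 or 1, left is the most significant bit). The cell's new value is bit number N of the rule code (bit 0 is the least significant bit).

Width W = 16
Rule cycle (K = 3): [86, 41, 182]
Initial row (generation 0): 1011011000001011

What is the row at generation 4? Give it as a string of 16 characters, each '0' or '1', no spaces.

Gen 0: 1011011000001011
Gen 1 (rule 86): 1001001100011001
Gen 2 (rule 41): 0000001001010000
Gen 3 (rule 182): 0000011111111000
Gen 4 (rule 86): 0000100000001100

Answer: 0000100000001100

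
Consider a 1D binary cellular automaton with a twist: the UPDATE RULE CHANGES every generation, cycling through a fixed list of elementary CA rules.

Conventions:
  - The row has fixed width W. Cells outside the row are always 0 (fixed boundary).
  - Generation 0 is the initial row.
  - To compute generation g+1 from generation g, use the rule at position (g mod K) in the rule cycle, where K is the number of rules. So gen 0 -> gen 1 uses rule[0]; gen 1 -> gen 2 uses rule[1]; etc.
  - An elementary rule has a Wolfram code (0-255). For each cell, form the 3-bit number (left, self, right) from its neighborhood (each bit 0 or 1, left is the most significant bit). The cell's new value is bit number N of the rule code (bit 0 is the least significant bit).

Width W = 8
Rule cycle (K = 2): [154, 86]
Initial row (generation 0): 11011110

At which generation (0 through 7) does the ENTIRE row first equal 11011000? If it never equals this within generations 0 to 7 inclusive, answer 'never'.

Answer: 3

Derivation:
Gen 0: 11011110
Gen 1 (rule 154): 10011101
Gen 2 (rule 86): 11100101
Gen 3 (rule 154): 11011000
Gen 4 (rule 86): 01001100
Gen 5 (rule 154): 10111010
Gen 6 (rule 86): 10001011
Gen 7 (rule 154): 01010010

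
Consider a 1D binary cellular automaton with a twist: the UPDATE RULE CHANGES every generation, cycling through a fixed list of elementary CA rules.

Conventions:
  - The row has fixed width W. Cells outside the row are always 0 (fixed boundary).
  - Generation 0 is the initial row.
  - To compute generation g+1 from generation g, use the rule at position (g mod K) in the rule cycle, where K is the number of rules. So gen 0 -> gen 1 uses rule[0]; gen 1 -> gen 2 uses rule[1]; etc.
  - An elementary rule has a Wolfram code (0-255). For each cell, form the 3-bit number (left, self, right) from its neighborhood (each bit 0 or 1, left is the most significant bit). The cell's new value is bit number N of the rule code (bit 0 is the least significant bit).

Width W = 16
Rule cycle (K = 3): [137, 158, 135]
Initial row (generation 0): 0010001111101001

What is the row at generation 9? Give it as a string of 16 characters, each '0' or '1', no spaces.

Answer: 0001011000101111

Derivation:
Gen 0: 0010001111101001
Gen 1 (rule 137): 1000101111000000
Gen 2 (rule 158): 1101101110100000
Gen 3 (rule 135): 0000000100101111
Gen 4 (rule 137): 1111110000001110
Gen 5 (rule 158): 1111101000011101
Gen 6 (rule 135): 0111001011101001
Gen 7 (rule 137): 0110000011000000
Gen 8 (rule 158): 1101000110100000
Gen 9 (rule 135): 0001011000101111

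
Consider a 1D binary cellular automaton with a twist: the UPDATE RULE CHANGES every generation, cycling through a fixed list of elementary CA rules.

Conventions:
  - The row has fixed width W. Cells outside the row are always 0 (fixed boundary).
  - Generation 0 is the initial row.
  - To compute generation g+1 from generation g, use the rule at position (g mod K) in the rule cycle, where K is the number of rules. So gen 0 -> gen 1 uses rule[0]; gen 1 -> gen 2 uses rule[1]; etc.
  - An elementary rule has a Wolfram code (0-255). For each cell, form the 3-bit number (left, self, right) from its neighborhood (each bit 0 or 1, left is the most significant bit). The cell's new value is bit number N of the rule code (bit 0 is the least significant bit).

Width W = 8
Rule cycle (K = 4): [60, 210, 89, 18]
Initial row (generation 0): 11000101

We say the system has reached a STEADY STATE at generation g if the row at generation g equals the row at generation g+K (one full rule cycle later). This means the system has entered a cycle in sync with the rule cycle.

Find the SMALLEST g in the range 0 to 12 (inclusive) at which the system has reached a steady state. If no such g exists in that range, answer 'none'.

Answer: 4

Derivation:
Gen 0: 11000101
Gen 1 (rule 60): 10100111
Gen 2 (rule 210): 00011011
Gen 3 (rule 89): 11011011
Gen 4 (rule 18): 00000000
Gen 5 (rule 60): 00000000
Gen 6 (rule 210): 00000000
Gen 7 (rule 89): 11111111
Gen 8 (rule 18): 00000000
Gen 9 (rule 60): 00000000
Gen 10 (rule 210): 00000000
Gen 11 (rule 89): 11111111
Gen 12 (rule 18): 00000000
Gen 13 (rule 60): 00000000
Gen 14 (rule 210): 00000000
Gen 15 (rule 89): 11111111
Gen 16 (rule 18): 00000000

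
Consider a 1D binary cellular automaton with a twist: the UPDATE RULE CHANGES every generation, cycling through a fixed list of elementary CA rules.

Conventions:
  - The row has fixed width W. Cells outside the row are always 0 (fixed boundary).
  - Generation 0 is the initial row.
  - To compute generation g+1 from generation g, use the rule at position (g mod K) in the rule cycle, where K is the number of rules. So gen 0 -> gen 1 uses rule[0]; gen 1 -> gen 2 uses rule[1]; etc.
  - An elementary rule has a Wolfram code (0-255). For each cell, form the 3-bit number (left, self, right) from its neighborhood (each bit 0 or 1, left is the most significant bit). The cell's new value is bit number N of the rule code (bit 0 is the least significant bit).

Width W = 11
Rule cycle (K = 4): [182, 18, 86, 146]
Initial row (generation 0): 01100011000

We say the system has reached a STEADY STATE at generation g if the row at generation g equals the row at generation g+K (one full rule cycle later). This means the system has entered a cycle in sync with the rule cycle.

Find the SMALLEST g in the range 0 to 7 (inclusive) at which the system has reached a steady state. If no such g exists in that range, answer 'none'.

Gen 0: 01100011000
Gen 1 (rule 182): 10010100100
Gen 2 (rule 18): 01100011010
Gen 3 (rule 86): 10110101011
Gen 4 (rule 146): 00000000000
Gen 5 (rule 182): 00000000000
Gen 6 (rule 18): 00000000000
Gen 7 (rule 86): 00000000000
Gen 8 (rule 146): 00000000000
Gen 9 (rule 182): 00000000000
Gen 10 (rule 18): 00000000000
Gen 11 (rule 86): 00000000000

Answer: 4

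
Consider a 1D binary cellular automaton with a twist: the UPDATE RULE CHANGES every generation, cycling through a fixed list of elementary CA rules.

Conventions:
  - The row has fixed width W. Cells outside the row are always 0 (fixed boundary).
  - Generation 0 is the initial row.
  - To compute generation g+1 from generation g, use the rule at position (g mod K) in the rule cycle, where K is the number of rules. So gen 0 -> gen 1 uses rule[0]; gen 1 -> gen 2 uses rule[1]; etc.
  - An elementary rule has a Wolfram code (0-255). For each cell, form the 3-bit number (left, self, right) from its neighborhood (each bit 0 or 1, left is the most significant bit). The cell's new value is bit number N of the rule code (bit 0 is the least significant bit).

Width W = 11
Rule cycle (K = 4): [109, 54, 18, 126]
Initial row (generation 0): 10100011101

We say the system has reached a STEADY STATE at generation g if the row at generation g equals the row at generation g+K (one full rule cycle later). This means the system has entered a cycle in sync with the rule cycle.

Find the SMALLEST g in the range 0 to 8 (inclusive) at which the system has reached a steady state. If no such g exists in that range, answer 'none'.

Answer: 7

Derivation:
Gen 0: 10100011101
Gen 1 (rule 109): 11101010111
Gen 2 (rule 54): 00011111000
Gen 3 (rule 18): 00100000100
Gen 4 (rule 126): 01110001110
Gen 5 (rule 109): 01010101010
Gen 6 (rule 54): 11111111111
Gen 7 (rule 18): 00000000000
Gen 8 (rule 126): 00000000000
Gen 9 (rule 109): 11111111111
Gen 10 (rule 54): 00000000000
Gen 11 (rule 18): 00000000000
Gen 12 (rule 126): 00000000000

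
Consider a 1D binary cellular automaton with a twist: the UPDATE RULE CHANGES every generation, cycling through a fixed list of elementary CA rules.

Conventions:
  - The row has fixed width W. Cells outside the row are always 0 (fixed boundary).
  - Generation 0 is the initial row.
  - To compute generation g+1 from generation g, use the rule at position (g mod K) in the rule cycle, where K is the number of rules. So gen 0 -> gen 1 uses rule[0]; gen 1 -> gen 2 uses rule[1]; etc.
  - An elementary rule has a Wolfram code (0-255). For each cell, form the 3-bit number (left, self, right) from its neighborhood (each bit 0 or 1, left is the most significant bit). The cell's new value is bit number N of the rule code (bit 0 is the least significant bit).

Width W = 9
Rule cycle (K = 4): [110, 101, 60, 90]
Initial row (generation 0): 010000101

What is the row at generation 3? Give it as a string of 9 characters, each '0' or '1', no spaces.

Gen 0: 010000101
Gen 1 (rule 110): 110001111
Gen 2 (rule 101): 010100001
Gen 3 (rule 60): 011110001

Answer: 011110001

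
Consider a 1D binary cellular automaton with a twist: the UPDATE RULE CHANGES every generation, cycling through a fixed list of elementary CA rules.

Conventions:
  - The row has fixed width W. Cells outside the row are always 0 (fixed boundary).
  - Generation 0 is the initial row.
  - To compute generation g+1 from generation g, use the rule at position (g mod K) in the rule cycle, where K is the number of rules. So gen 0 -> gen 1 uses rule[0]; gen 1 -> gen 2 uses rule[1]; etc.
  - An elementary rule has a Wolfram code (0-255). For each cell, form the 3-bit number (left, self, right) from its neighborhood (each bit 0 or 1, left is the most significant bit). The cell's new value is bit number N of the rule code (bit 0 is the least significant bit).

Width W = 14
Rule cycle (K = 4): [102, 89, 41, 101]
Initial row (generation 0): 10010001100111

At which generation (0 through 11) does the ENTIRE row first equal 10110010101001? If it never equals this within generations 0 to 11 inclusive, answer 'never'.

Gen 0: 10010001100111
Gen 1 (rule 102): 10110010101001
Gen 2 (rule 89): 00111000000100
Gen 3 (rule 41): 10100011110001
Gen 4 (rule 101): 11101000010101
Gen 5 (rule 102): 00111000111111
Gen 6 (rule 89): 10101110100001
Gen 7 (rule 41): 01011001001100
Gen 8 (rule 101): 01101001000101
Gen 9 (rule 102): 10111011001111
Gen 10 (rule 89): 00101011101001
Gen 11 (rule 41): 10010110010000

Answer: 1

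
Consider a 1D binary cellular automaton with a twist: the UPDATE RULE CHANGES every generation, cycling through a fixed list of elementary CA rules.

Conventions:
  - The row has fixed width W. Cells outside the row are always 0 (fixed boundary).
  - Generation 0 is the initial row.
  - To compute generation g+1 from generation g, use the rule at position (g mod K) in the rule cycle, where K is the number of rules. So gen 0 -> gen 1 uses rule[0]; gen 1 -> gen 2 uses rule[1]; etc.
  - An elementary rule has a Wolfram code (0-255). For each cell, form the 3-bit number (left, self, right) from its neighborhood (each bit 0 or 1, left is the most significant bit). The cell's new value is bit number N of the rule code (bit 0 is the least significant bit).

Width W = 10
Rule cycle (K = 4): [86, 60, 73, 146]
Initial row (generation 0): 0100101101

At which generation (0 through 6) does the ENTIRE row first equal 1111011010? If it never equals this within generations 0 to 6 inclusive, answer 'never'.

Gen 0: 0100101101
Gen 1 (rule 86): 1111100101
Gen 2 (rule 60): 1000010111
Gen 3 (rule 73): 0011000101
Gen 4 (rule 146): 0100101000
Gen 5 (rule 86): 1111101100
Gen 6 (rule 60): 1000011010

Answer: never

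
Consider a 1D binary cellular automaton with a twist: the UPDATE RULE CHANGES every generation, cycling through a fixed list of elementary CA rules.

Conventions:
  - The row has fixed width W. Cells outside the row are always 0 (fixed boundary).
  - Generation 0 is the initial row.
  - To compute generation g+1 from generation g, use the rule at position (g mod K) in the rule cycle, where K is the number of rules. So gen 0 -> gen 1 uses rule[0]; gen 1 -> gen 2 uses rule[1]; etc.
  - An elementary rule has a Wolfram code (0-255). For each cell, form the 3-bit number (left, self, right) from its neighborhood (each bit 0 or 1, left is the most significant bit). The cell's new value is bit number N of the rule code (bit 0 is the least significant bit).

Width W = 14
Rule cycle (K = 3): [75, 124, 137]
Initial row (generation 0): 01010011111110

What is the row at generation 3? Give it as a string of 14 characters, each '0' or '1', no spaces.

Gen 0: 01010011111110
Gen 1 (rule 75): 10000110000010
Gen 2 (rule 124): 11000111000011
Gen 3 (rule 137): 10010110011010

Answer: 10010110011010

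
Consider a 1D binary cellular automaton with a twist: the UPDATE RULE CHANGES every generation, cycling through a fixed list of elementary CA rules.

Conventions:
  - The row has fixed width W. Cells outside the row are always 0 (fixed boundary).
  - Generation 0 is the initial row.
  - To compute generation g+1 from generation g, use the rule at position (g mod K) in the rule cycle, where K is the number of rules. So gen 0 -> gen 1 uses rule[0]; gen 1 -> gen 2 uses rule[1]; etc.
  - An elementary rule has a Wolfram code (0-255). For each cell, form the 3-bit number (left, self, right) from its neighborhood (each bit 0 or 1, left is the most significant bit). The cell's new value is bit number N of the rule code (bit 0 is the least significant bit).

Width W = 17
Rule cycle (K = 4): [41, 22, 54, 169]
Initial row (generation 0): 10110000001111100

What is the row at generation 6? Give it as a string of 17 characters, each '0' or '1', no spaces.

Gen 0: 10110000001111100
Gen 1 (rule 41): 01100111101000001
Gen 2 (rule 22): 10011000001100011
Gen 3 (rule 54): 11100100010010100
Gen 4 (rule 169): 11000001000001001
Gen 5 (rule 41): 10011100011100000
Gen 6 (rule 22): 11100010100010000

Answer: 11100010100010000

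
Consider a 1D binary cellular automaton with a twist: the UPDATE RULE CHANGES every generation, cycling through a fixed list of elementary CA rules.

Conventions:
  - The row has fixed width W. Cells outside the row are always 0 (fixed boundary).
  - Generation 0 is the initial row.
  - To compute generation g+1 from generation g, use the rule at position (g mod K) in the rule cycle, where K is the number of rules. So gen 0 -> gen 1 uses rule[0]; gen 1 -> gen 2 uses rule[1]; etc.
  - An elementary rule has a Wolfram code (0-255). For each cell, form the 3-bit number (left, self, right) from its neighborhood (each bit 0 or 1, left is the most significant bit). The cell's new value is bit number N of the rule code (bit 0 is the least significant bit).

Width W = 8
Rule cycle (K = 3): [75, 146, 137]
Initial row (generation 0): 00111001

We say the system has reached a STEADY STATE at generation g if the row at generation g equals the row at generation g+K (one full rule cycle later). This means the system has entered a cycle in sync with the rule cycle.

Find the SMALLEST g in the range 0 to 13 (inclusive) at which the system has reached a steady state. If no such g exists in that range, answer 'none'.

Gen 0: 00111001
Gen 1 (rule 75): 11101010
Gen 2 (rule 146): 01000001
Gen 3 (rule 137): 00011100
Gen 4 (rule 75): 11110101
Gen 5 (rule 146): 01100000
Gen 6 (rule 137): 01001111
Gen 7 (rule 75): 10011001
Gen 8 (rule 146): 01100110
Gen 9 (rule 137): 01000100
Gen 10 (rule 75): 10011001
Gen 11 (rule 146): 01100110
Gen 12 (rule 137): 01000100
Gen 13 (rule 75): 10011001
Gen 14 (rule 146): 01100110
Gen 15 (rule 137): 01000100
Gen 16 (rule 75): 10011001

Answer: 7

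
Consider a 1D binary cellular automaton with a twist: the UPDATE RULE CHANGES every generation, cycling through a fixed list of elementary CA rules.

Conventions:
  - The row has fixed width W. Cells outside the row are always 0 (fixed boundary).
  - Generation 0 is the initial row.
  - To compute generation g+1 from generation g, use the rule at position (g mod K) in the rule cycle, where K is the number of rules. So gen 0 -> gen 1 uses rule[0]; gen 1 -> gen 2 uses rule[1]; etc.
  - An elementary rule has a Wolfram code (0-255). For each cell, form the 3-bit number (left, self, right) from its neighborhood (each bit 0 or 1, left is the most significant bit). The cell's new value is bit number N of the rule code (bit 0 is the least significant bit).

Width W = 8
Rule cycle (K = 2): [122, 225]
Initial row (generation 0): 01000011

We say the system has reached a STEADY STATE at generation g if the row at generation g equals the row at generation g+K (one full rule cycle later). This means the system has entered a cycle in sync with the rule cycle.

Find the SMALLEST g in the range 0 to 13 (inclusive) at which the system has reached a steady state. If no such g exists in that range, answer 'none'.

Gen 0: 01000011
Gen 1 (rule 122): 10100111
Gen 2 (rule 225): 01000011
Gen 3 (rule 122): 10100111
Gen 4 (rule 225): 01000011
Gen 5 (rule 122): 10100111
Gen 6 (rule 225): 01000011
Gen 7 (rule 122): 10100111
Gen 8 (rule 225): 01000011
Gen 9 (rule 122): 10100111
Gen 10 (rule 225): 01000011
Gen 11 (rule 122): 10100111
Gen 12 (rule 225): 01000011
Gen 13 (rule 122): 10100111
Gen 14 (rule 225): 01000011
Gen 15 (rule 122): 10100111

Answer: 0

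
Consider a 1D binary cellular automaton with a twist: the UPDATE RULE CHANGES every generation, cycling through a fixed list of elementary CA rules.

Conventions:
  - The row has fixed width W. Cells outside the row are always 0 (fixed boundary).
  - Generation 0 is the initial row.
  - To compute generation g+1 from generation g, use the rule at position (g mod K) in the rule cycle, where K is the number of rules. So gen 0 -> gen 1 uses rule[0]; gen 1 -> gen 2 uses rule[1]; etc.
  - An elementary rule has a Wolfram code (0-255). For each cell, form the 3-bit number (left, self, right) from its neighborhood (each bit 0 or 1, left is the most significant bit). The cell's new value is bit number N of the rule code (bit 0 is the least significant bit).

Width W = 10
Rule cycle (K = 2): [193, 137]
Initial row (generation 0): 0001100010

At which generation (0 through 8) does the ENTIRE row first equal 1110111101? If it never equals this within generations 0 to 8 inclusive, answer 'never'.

Gen 0: 0001100010
Gen 1 (rule 193): 1100101000
Gen 2 (rule 137): 1000000011
Gen 3 (rule 193): 0011111001
Gen 4 (rule 137): 1011110000
Gen 5 (rule 193): 0001110111
Gen 6 (rule 137): 1101100110
Gen 7 (rule 193): 0100100010
Gen 8 (rule 137): 0000001000

Answer: never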